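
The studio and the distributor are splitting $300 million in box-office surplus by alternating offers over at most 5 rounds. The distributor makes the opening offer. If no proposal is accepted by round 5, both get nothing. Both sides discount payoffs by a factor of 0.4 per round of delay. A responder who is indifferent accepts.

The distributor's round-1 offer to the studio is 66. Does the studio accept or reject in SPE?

Work out the studio's continuation value if the offer is rejected.
Round 5 (the distributor proposes): rejection yields 0 for the studio; the distributor offers 0 and keeps 300.
Round 4 (the studio proposes): the distributor can get 300 next round, worth 0.4 × 300 = 120 now; the studio offers that and keeps 180.
Round 3 (the distributor proposes): the studio can get 180 next round, worth 0.4 × 180 = 72 now, so the distributor offers 72, keeping 228.
Round 2 (the studio proposes): the distributor can get 228 next round, worth 0.4 × 228 = 91.2 now, so the studio offers 91.2, keeping 208.8.
So by rejecting in round 1, the studio gets 208.8 next round, worth 0.4 × 208.8 = 83.52 now.
Offer 66 < 83.52, so the studio rejects.

Reject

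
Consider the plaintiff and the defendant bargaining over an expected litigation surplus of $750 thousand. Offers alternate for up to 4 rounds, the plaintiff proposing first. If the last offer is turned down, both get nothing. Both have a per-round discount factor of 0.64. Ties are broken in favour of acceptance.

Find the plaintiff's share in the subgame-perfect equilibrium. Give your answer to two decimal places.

380.59

Round 4 (the defendant proposes): the plaintiff will accept anything ≥ 0, so the defendant offers 0 and keeps 750.
Round 3 (the plaintiff proposes): the defendant can get 750 next round, worth 0.64 × 750 = 480 now; the plaintiff offers that and keeps 270.
Round 2 (the defendant proposes): the plaintiff can get 270 next round, worth 0.64 × 270 = 172.8 now. The defendant offers 172.8 and keeps 750 − 172.8 = 577.2.
Round 1 (the plaintiff proposes): the defendant can get 577.2 next round, worth 0.64 × 577.2 = 369.408 now, so the plaintiff offers 369.408, keeping 380.592.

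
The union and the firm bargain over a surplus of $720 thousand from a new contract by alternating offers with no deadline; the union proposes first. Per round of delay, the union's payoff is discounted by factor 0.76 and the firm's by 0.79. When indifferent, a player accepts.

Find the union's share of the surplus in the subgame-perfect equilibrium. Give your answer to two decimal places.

378.38

Let x be the union's share when the union proposes and y be the firm's share when the firm proposes.
The firm accepts iff offered ≥ 0.79·y, so x = 720 − 0.79y. Symmetrically y = 720 − 0.76x.
Substituting: x = 720 − 0.79(720 − 0.76x), giving x(1 − 0.76·0.79) = 720(1 − 0.79).
So x = 720 × 0.21 / 0.3996 ≈ 378.3784, and the firm receives 720 − x ≈ 341.6216.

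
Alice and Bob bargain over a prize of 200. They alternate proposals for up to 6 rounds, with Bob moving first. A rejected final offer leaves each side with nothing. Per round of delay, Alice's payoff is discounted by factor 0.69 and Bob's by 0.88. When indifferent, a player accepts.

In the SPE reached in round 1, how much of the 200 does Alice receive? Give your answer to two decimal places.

77.49

By backward induction:
Round 6 (Alice proposes): rejection yields 0 for Bob; Alice offers 0 and keeps 200.
Round 5 (Bob proposes): Alice can get 200 next round, worth 0.69 × 200 = 138 now, so Bob offers 138, keeping 62.
Round 4 (Alice proposes): Bob can get 62 next round, worth 0.88 × 62 = 54.56 now. Alice offers 54.56 and keeps 200 − 54.56 = 145.44.
Round 3 (Bob proposes): Alice can get 145.44 next round, worth 0.69 × 145.44 = 100.3536 now; Bob offers that and keeps 99.6464.
Round 2 (Alice proposes): Bob can get 99.6464 next round, worth 0.88 × 99.6464 = 87.688832 now, so Alice offers 87.688832, keeping 112.311168.
Round 1 (Bob proposes): Alice can get 112.311168 next round, worth 0.69 × 112.311168 = 77.49470592 now, so Bob offers 77.49470592, keeping 122.50529408.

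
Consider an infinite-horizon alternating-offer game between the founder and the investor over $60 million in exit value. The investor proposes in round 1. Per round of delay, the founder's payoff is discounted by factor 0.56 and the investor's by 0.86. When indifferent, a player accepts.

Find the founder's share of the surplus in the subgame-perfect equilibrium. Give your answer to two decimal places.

9.07

Let x be the investor's share when the investor proposes and y be the founder's share when the founder proposes.
The founder accepts iff offered ≥ 0.56·y, so x = 60 − 0.56y. Symmetrically y = 60 − 0.86x.
Substituting: x = 60 − 0.56(60 − 0.86x), giving x(1 − 0.86·0.56) = 60(1 − 0.56).
So x = 60 × 0.44 / 0.5184 ≈ 50.9259, and the founder receives 60 − x ≈ 9.0741.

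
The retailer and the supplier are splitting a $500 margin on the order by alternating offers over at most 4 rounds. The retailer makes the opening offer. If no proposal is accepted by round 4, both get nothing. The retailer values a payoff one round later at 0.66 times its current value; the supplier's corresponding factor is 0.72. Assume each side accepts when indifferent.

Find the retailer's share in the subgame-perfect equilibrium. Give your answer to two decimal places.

Round 4 (the supplier proposes): rejection yields 0 for the retailer; the supplier offers 0 and keeps 500.
Round 3 (the retailer proposes): the supplier can get 500 next round, worth 0.72 × 500 = 360 now. The retailer offers 360 and keeps 500 − 360 = 140.
Round 2 (the supplier proposes): the retailer can get 140 next round, worth 0.66 × 140 = 92.4 now; the supplier offers that and keeps 407.6.
Round 1 (the retailer proposes): the supplier can get 407.6 next round, worth 0.72 × 407.6 = 293.472 now. The retailer offers 293.472 and keeps 500 − 293.472 = 206.528.

206.53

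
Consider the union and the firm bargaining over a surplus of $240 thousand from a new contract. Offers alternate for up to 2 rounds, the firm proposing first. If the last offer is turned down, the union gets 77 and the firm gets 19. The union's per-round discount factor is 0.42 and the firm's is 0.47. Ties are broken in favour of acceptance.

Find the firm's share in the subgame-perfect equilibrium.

147.18

By backward induction:
Round 2 (the union proposes): the firm gets 19 if talks fail, so the union offers 19 and keeps 221.
Round 1 (the firm proposes): the union can get 221 next round, worth 0.42 × 221 = 92.82 now, so the firm offers 92.82, keeping 147.18.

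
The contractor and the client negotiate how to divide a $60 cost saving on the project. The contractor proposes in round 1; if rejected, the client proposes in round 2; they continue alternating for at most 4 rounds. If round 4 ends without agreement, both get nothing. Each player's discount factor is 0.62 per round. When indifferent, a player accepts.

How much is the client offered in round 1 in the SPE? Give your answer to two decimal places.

28.44

Round 4 (the client proposes): the contractor will accept anything ≥ 0, so the client offers 0 and keeps 60.
Round 3 (the contractor proposes): the client can get 60 next round, worth 0.62 × 60 = 37.2 now, so the contractor offers 37.2, keeping 22.8.
Round 2 (the client proposes): the contractor can get 22.8 next round, worth 0.62 × 22.8 = 14.136 now, so the client offers 14.136, keeping 45.864.
Round 1 (the contractor proposes): the client can get 45.864 next round, worth 0.62 × 45.864 = 28.43568 now, so the contractor offers 28.43568, keeping 31.56432.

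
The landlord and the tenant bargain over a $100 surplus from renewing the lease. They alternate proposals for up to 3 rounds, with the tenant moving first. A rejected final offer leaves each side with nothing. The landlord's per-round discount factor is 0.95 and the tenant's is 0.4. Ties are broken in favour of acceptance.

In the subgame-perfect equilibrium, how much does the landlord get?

57

Round 3 (the tenant proposes): rejection yields 0 for the landlord; the tenant offers 0 and keeps 100.
Round 2 (the landlord proposes): the tenant can get 100 next round, worth 0.4 × 100 = 40 now. The landlord offers 40 and keeps 100 − 40 = 60.
Round 1 (the tenant proposes): the landlord can get 60 next round, worth 0.95 × 60 = 57 now, so the tenant offers 57, keeping 43.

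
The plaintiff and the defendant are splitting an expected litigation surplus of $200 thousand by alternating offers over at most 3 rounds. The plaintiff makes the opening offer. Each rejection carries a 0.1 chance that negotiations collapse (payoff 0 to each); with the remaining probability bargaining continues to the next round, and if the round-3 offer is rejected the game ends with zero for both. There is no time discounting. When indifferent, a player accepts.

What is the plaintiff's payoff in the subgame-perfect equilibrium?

182

Round 3 (the plaintiff proposes): rejection yields 0 for the defendant; the plaintiff offers 0 and keeps 200.
Round 2 (the defendant proposes): rejecting gives the plaintiff an expected 0.9 × 200 = 180. The defendant offers 180 and keeps 200 − 180 = 20.
Round 1 (the plaintiff proposes): rejecting gives the defendant an expected 0.9 × 20 = 18; the plaintiff offers that and keeps 182.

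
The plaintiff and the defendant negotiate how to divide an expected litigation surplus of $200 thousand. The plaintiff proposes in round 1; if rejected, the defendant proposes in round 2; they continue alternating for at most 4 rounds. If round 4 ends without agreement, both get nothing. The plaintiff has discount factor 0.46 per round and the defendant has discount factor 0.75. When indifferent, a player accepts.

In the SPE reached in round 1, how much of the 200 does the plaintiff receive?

67.25

Round 4 (the defendant proposes): the plaintiff will accept anything ≥ 0, so the defendant offers 0 and keeps 200.
Round 3 (the plaintiff proposes): the defendant can get 200 next round, worth 0.75 × 200 = 150 now, so the plaintiff offers 150, keeping 50.
Round 2 (the defendant proposes): the plaintiff can get 50 next round, worth 0.46 × 50 = 23 now, so the defendant offers 23, keeping 177.
Round 1 (the plaintiff proposes): the defendant can get 177 next round, worth 0.75 × 177 = 132.75 now, so the plaintiff offers 132.75, keeping 67.25.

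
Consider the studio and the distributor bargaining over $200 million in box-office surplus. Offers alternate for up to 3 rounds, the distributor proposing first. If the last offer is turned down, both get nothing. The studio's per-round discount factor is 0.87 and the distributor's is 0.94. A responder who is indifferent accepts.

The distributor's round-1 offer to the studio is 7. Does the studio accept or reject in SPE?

Reject

Round 3 (the distributor proposes): rejection yields 0 for the studio; the distributor offers 0 and keeps 200.
Round 2 (the studio proposes): the distributor can get 200 next round, worth 0.94 × 200 = 188 now. The studio offers 188 and keeps 200 − 188 = 12.
So by rejecting in round 1, the studio gets 12 next round, worth 0.87 × 12 = 10.44 now.
Offer 7 < 10.44, so the studio rejects.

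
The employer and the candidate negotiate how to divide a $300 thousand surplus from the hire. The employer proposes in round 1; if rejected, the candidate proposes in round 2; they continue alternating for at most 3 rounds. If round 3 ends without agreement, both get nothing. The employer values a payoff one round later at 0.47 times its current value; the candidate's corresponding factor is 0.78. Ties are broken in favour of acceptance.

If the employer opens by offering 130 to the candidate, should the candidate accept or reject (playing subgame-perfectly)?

Accept

Work out the candidate's continuation value if the offer is rejected.
Round 3 (the employer proposes): the candidate will accept anything ≥ 0, so the employer offers 0 and keeps 300.
Round 2 (the candidate proposes): the employer can get 300 next round, worth 0.47 × 300 = 141 now. The candidate offers 141 and keeps 300 − 141 = 159.
So by rejecting in round 1, the candidate gets 159 next round, worth 0.78 × 159 = 124.02 now.
Offer 130 ≥ 124.02, so the candidate accepts.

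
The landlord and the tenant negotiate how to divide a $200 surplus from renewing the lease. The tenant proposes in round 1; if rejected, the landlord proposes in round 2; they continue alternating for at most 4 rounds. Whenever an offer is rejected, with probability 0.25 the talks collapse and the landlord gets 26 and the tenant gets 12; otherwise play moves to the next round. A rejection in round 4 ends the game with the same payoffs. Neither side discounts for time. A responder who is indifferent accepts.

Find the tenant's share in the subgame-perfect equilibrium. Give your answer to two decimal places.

75.28

Round 4 (the landlord proposes): the tenant gets 12 if talks fail, so the landlord offers 12 and keeps 188.
Round 3 (the tenant proposes): rejecting gives the landlord an expected 0.75 × 188 + 0.25 × 26 = 147.5. The tenant offers 147.5 and keeps 200 − 147.5 = 52.5.
Round 2 (the landlord proposes): rejecting gives the tenant an expected 0.75 × 52.5 + 0.25 × 12 = 42.375, so the landlord offers 42.375, keeping 157.625.
Round 1 (the tenant proposes): rejecting gives the landlord an expected 0.75 × 157.625 + 0.25 × 26 = 124.71875; the tenant offers that and keeps 75.28125.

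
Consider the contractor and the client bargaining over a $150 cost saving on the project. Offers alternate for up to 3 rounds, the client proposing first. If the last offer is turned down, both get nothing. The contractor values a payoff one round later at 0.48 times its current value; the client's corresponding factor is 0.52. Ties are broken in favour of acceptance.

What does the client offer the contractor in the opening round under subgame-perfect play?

34.56

Solve by backward induction from round 3.
Round 3 (the client proposes): the contractor will accept anything ≥ 0, so the client offers 0 and keeps 150.
Round 2 (the contractor proposes): the client can get 150 next round, worth 0.52 × 150 = 78 now; the contractor offers that and keeps 72.
Round 1 (the client proposes): the contractor can get 72 next round, worth 0.48 × 72 = 34.56 now. The client offers 34.56 and keeps 150 − 34.56 = 115.44.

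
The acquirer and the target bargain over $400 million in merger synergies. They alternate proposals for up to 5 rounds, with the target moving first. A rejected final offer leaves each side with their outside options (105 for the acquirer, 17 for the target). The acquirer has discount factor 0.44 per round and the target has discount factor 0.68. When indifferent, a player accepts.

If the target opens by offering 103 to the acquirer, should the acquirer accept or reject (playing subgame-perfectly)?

Round 5 (the target proposes): the acquirer gets 105 if talks fail, so the target offers 105 and keeps 295.
Round 4 (the acquirer proposes): the target can get 295 next round, worth 0.68 × 295 = 200.6 now, so the acquirer offers 200.6, keeping 199.4.
Round 3 (the target proposes): the acquirer can get 199.4 next round, worth 0.44 × 199.4 = 87.736 now; the target offers that and keeps 312.264.
Round 2 (the acquirer proposes): the target can get 312.264 next round, worth 0.68 × 312.264 = 212.33952 now. The acquirer offers 212.33952 and keeps 400 − 212.33952 = 187.66048.
So by rejecting in round 1, the acquirer gets 187.66048 next round, worth 0.44 × 187.66048 = 82.5706112 now.
Offer 103 ≥ 82.5706112, so the acquirer accepts.

Accept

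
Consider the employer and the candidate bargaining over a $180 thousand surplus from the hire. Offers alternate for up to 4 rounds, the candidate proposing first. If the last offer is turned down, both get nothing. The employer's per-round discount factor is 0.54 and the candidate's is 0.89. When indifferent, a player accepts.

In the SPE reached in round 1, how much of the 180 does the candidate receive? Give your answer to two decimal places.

122.59

Solve by backward induction from round 4.
Round 4 (the employer proposes): rejection yields 0 for the candidate; the employer offers 0 and keeps 180.
Round 3 (the candidate proposes): the employer can get 180 next round, worth 0.54 × 180 = 97.2 now. The candidate offers 97.2 and keeps 180 − 97.2 = 82.8.
Round 2 (the employer proposes): the candidate can get 82.8 next round, worth 0.89 × 82.8 = 73.692 now, so the employer offers 73.692, keeping 106.308.
Round 1 (the candidate proposes): the employer can get 106.308 next round, worth 0.54 × 106.308 = 57.40632 now. The candidate offers 57.40632 and keeps 180 − 57.40632 = 122.59368.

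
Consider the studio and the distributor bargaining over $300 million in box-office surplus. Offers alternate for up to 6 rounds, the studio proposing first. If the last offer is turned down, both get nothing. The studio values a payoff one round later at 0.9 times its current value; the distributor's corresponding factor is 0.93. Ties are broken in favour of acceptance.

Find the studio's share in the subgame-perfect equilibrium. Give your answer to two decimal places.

53.29

Round 6 (the distributor proposes): rejection yields 0 for the studio; the distributor offers 0 and keeps 300.
Round 5 (the studio proposes): the distributor can get 300 next round, worth 0.93 × 300 = 279 now, so the studio offers 279, keeping 21.
Round 4 (the distributor proposes): the studio can get 21 next round, worth 0.9 × 21 = 18.9 now. The distributor offers 18.9 and keeps 300 − 18.9 = 281.1.
Round 3 (the studio proposes): the distributor can get 281.1 next round, worth 0.93 × 281.1 = 261.423 now; the studio offers that and keeps 38.577.
Round 2 (the distributor proposes): the studio can get 38.577 next round, worth 0.9 × 38.577 = 34.7193 now; the distributor offers that and keeps 265.2807.
Round 1 (the studio proposes): the distributor can get 265.2807 next round, worth 0.93 × 265.2807 = 246.711051 now, so the studio offers 246.711051, keeping 53.288949.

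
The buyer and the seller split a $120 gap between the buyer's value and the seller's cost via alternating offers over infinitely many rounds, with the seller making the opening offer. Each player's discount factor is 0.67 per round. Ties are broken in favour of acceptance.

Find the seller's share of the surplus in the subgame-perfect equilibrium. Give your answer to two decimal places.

71.86

When the seller proposes, the buyer accepts any offer worth at least 0.67 times what the buyer would get by proposing next round; and vice versa.
This gives x = 120 − 0.67y and y = 120 − 0.67x, where x and y are each side's share when it proposes.
Hence (1 − 0.67·0.67)x = 120(1 − 0.67), i.e. 0.5511·x = 39.6.
x ≈ 71.8563; the buyer's share is 120 − x ≈ 48.1437.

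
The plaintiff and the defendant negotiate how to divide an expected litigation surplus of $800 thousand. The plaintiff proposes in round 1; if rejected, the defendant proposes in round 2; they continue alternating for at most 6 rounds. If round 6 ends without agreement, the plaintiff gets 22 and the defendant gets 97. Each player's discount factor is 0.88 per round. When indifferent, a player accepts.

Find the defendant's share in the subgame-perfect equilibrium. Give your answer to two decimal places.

560.48

By backward induction:
Round 6 (the defendant proposes): the plaintiff gets 22 if talks fail, so the defendant offers 22 and keeps 778.
Round 5 (the plaintiff proposes): the defendant can get 778 next round, worth 0.88 × 778 = 684.64 now; the plaintiff offers that and keeps 115.36.
Round 4 (the defendant proposes): the plaintiff can get 115.36 next round, worth 0.88 × 115.36 = 101.5168 now; the defendant offers that and keeps 698.4832.
Round 3 (the plaintiff proposes): the defendant can get 698.4832 next round, worth 0.88 × 698.4832 = 614.665216 now; the plaintiff offers that and keeps 185.334784.
Round 2 (the defendant proposes): the plaintiff can get 185.334784 next round, worth 0.88 × 185.334784 = 163.09460992 now, so the defendant offers 163.09460992, keeping 636.90539008.
Round 1 (the plaintiff proposes): the defendant can get 636.90539008 next round, worth 0.88 × 636.90539008 = 560.4767432704 now. The plaintiff offers 560.4767432704 and keeps 800 − 560.4767432704 = 239.5232567296.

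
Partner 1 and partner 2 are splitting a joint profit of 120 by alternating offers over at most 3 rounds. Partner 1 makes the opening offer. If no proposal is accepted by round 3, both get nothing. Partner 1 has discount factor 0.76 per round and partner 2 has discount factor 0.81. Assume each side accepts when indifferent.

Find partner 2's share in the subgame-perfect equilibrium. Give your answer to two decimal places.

Round 3 (partner 1 proposes): partner 2 will accept anything ≥ 0, so partner 1 offers 0 and keeps 120.
Round 2 (partner 2 proposes): partner 1 can get 120 next round, worth 0.76 × 120 = 91.2 now. Partner 2 offers 91.2 and keeps 120 − 91.2 = 28.8.
Round 1 (partner 1 proposes): partner 2 can get 28.8 next round, worth 0.81 × 28.8 = 23.328 now; partner 1 offers that and keeps 96.672.

23.33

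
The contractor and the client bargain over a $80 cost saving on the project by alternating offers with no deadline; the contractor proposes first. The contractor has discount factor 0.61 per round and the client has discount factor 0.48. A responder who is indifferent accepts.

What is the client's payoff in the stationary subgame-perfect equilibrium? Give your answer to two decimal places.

21.18

In a stationary SPE each proposer offers the other exactly their discounted continuation value.
If the contractor keeps x when proposing and the client keeps y when proposing, then x = 80 − 0.48y and y = 80 − 0.61x.
Solving: x = 80(1 − 0.48) / (1 − 0.61·0.48) = 41.6 / 0.7072 ≈ 58.8235.
The client gets 80 − 58.8235 ≈ 21.1765.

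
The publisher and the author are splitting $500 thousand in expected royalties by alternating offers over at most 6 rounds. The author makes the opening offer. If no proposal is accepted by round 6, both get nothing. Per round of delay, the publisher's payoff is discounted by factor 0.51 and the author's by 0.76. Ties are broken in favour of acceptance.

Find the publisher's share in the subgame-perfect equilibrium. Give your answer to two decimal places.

Round 6 (the publisher proposes): rejection yields 0 for the author; the publisher offers 0 and keeps 500.
Round 5 (the author proposes): the publisher can get 500 next round, worth 0.51 × 500 = 255 now. The author offers 255 and keeps 500 − 255 = 245.
Round 4 (the publisher proposes): the author can get 245 next round, worth 0.76 × 245 = 186.2 now, so the publisher offers 186.2, keeping 313.8.
Round 3 (the author proposes): the publisher can get 313.8 next round, worth 0.51 × 313.8 = 160.038 now, so the author offers 160.038, keeping 339.962.
Round 2 (the publisher proposes): the author can get 339.962 next round, worth 0.76 × 339.962 = 258.37112 now; the publisher offers that and keeps 241.62888.
Round 1 (the author proposes): the publisher can get 241.62888 next round, worth 0.51 × 241.62888 = 123.2307288 now. The author offers 123.2307288 and keeps 500 − 123.2307288 = 376.7692712.

123.23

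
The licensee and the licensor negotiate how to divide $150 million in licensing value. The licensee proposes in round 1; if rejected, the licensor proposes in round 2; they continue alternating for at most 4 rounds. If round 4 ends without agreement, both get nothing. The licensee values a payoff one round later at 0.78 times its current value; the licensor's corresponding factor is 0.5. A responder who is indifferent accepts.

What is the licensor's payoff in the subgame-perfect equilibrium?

Solve by backward induction from round 4.
Round 4 (the licensor proposes): the licensee will accept anything ≥ 0, so the licensor offers 0 and keeps 150.
Round 3 (the licensee proposes): the licensor can get 150 next round, worth 0.5 × 150 = 75 now; the licensee offers that and keeps 75.
Round 2 (the licensor proposes): the licensee can get 75 next round, worth 0.78 × 75 = 58.5 now; the licensor offers that and keeps 91.5.
Round 1 (the licensee proposes): the licensor can get 91.5 next round, worth 0.5 × 91.5 = 45.75 now, so the licensee offers 45.75, keeping 104.25.

45.75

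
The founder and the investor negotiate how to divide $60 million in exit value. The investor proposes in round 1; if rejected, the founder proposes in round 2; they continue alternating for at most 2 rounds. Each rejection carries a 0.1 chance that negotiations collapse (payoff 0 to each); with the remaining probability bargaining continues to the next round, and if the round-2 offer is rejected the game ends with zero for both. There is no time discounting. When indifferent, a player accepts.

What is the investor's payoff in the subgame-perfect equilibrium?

6

By backward induction:
Round 2 (the founder proposes): the investor will accept anything ≥ 0, so the founder offers 0 and keeps 60.
Round 1 (the investor proposes): rejecting gives the founder an expected 0.9 × 60 = 54; the investor offers that and keeps 6.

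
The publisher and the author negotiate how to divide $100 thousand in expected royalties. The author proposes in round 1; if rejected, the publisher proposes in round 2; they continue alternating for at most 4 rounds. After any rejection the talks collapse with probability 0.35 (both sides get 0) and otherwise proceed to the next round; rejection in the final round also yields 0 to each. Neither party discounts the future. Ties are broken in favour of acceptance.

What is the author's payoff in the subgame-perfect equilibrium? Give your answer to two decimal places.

Round 4 (the publisher proposes): rejection yields 0 for the author; the publisher offers 0 and keeps 100.
Round 3 (the author proposes): rejecting gives the publisher an expected 0.65 × 100 = 65; the author offers that and keeps 35.
Round 2 (the publisher proposes): rejecting gives the author an expected 0.65 × 35 = 22.75; the publisher offers that and keeps 77.25.
Round 1 (the author proposes): rejecting gives the publisher an expected 0.65 × 77.25 = 50.2125; the author offers that and keeps 49.7875.

49.79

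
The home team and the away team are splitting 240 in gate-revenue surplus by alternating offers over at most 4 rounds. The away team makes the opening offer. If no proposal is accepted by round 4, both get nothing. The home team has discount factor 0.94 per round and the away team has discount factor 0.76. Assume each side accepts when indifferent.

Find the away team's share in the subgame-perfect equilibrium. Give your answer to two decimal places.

24.69

Round 4 (the home team proposes): the away team will accept anything ≥ 0, so the home team offers 0 and keeps 240.
Round 3 (the away team proposes): the home team can get 240 next round, worth 0.94 × 240 = 225.6 now. The away team offers 225.6 and keeps 240 − 225.6 = 14.4.
Round 2 (the home team proposes): the away team can get 14.4 next round, worth 0.76 × 14.4 = 10.944 now; the home team offers that and keeps 229.056.
Round 1 (the away team proposes): the home team can get 229.056 next round, worth 0.94 × 229.056 = 215.31264 now. The away team offers 215.31264 and keeps 240 − 215.31264 = 24.68736.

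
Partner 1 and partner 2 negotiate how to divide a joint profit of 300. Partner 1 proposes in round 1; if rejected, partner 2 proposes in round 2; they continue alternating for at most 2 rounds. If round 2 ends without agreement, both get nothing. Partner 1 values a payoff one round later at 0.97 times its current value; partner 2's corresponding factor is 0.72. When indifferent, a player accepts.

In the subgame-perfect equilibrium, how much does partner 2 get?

216

Work backward from the last round.
Round 2 (partner 2 proposes): rejection yields 0 for partner 1; partner 2 offers 0 and keeps 300.
Round 1 (partner 1 proposes): partner 2 can get 300 next round, worth 0.72 × 300 = 216 now; partner 1 offers that and keeps 84.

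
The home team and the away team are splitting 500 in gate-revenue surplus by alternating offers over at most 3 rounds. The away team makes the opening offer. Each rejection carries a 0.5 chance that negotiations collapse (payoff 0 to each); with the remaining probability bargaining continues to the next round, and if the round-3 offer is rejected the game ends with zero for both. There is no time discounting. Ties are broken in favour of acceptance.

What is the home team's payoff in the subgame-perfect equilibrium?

125

Round 3 (the away team proposes): rejection yields 0 for the home team; the away team offers 0 and keeps 500.
Round 2 (the home team proposes): rejecting gives the away team an expected 0.5 × 500 = 250, so the home team offers 250, keeping 250.
Round 1 (the away team proposes): rejecting gives the home team an expected 0.5 × 250 = 125; the away team offers that and keeps 375.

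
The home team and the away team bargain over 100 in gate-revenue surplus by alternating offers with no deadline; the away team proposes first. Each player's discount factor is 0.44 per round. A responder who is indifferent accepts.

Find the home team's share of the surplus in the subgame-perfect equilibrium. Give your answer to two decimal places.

30.56

Let x be the away team's share when the away team proposes and y be the home team's share when the home team proposes.
The home team accepts iff offered ≥ 0.44·y, so x = 100 − 0.44y. Symmetrically y = 100 − 0.44x.
Substituting: x = 100 − 0.44(100 − 0.44x), giving x(1 − 0.44·0.44) = 100(1 − 0.44).
So x = 100 × 0.56 / 0.8064 ≈ 69.4444, and the home team receives 100 − x ≈ 30.5556.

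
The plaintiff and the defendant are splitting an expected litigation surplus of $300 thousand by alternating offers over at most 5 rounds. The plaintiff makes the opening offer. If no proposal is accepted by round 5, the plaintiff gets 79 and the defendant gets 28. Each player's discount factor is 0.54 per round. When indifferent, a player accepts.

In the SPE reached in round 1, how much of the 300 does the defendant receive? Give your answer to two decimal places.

98.63

Round 5 (the plaintiff proposes): the defendant gets 28 if talks fail, so the plaintiff offers 28 and keeps 272.
Round 4 (the defendant proposes): the plaintiff can get 272 next round, worth 0.54 × 272 = 146.88 now. The defendant offers 146.88 and keeps 300 − 146.88 = 153.12.
Round 3 (the plaintiff proposes): the defendant can get 153.12 next round, worth 0.54 × 153.12 = 82.6848 now; the plaintiff offers that and keeps 217.3152.
Round 2 (the defendant proposes): the plaintiff can get 217.3152 next round, worth 0.54 × 217.3152 = 117.350208 now; the defendant offers that and keeps 182.649792.
Round 1 (the plaintiff proposes): the defendant can get 182.649792 next round, worth 0.54 × 182.649792 = 98.63088768 now, so the plaintiff offers 98.63088768, keeping 201.36911232.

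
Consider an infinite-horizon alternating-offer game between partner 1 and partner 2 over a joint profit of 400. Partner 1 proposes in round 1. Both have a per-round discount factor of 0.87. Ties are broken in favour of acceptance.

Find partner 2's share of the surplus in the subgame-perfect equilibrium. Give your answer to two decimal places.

186.10

When partner 1 proposes, partner 2 accepts any offer worth at least 0.87 times what partner 2 would get by proposing next round; and vice versa.
This gives x = 400 − 0.87y and y = 400 − 0.87x, where x and y are each side's share when it proposes.
Hence (1 − 0.87·0.87)x = 400(1 − 0.87), i.e. 0.2431·x = 52.
x ≈ 213.9037; partner 2's share is 400 − x ≈ 186.0963.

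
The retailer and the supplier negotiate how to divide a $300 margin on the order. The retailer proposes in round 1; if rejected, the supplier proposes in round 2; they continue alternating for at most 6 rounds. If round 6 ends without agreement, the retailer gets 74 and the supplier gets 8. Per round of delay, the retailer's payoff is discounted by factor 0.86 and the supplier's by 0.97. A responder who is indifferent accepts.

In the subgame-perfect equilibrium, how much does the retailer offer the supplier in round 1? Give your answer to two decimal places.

Round 6 (the supplier proposes): the retailer gets 74 if talks fail, so the supplier offers 74 and keeps 226.
Round 5 (the retailer proposes): the supplier can get 226 next round, worth 0.97 × 226 = 219.22 now. The retailer offers 219.22 and keeps 300 − 219.22 = 80.78.
Round 4 (the supplier proposes): the retailer can get 80.78 next round, worth 0.86 × 80.78 = 69.4708 now; the supplier offers that and keeps 230.5292.
Round 3 (the retailer proposes): the supplier can get 230.5292 next round, worth 0.97 × 230.5292 = 223.613324 now, so the retailer offers 223.613324, keeping 76.386676.
Round 2 (the supplier proposes): the retailer can get 76.386676 next round, worth 0.86 × 76.386676 = 65.69254136 now, so the supplier offers 65.69254136, keeping 234.30745864.
Round 1 (the retailer proposes): the supplier can get 234.30745864 next round, worth 0.97 × 234.30745864 = 227.2782348808 now; the retailer offers that and keeps 72.7217651192.

227.28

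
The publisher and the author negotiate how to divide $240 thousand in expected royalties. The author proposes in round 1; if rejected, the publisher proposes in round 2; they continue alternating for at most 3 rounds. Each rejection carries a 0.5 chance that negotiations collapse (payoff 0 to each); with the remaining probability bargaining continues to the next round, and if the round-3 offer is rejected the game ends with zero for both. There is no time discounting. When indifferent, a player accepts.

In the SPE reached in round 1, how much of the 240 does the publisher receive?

Round 3 (the author proposes): the publisher will accept anything ≥ 0, so the author offers 0 and keeps 240.
Round 2 (the publisher proposes): rejecting gives the author an expected 0.5 × 240 = 120, so the publisher offers 120, keeping 120.
Round 1 (the author proposes): rejecting gives the publisher an expected 0.5 × 120 = 60; the author offers that and keeps 180.

60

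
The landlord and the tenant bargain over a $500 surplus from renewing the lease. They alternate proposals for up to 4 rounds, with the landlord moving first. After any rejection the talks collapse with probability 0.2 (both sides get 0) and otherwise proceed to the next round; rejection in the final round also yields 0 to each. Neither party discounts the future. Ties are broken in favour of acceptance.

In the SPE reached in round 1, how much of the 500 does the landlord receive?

164

By backward induction:
Round 4 (the tenant proposes): the landlord will accept anything ≥ 0, so the tenant offers 0 and keeps 500.
Round 3 (the landlord proposes): rejecting gives the tenant an expected 0.8 × 500 = 400; the landlord offers that and keeps 100.
Round 2 (the tenant proposes): rejecting gives the landlord an expected 0.8 × 100 = 80; the tenant offers that and keeps 420.
Round 1 (the landlord proposes): rejecting gives the tenant an expected 0.8 × 420 = 336, so the landlord offers 336, keeping 164.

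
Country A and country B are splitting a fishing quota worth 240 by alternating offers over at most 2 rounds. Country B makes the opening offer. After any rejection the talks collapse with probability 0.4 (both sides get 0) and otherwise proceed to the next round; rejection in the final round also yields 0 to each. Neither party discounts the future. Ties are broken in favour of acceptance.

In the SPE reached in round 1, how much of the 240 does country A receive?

144

Round 2 (country A proposes): rejection yields 0 for country B; country A offers 0 and keeps 240.
Round 1 (country B proposes): rejecting gives country A an expected 0.6 × 240 = 144; country B offers that and keeps 96.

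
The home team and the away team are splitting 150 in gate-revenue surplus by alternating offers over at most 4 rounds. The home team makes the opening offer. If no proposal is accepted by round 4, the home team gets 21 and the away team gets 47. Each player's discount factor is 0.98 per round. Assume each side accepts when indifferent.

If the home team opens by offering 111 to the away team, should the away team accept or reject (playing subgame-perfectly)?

Round 4 (the away team proposes): the home team gets 21 if talks fail, so the away team offers 21 and keeps 129.
Round 3 (the home team proposes): the away team can get 129 next round, worth 0.98 × 129 = 126.42 now; the home team offers that and keeps 23.58.
Round 2 (the away team proposes): the home team can get 23.58 next round, worth 0.98 × 23.58 = 23.1084 now; the away team offers that and keeps 126.8916.
So by rejecting in round 1, the away team gets 126.8916 next round, worth 0.98 × 126.8916 = 124.353768 now.
Offer 111 < 124.353768, so the away team rejects.

Reject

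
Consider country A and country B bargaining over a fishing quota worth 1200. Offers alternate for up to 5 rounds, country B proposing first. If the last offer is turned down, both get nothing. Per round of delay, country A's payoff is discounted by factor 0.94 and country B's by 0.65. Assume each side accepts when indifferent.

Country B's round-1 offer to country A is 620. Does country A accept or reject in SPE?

Round 5 (country B proposes): rejection yields 0 for country A; country B offers 0 and keeps 1200.
Round 4 (country A proposes): country B can get 1200 next round, worth 0.65 × 1200 = 780 now, so country A offers 780, keeping 420.
Round 3 (country B proposes): country A can get 420 next round, worth 0.94 × 420 = 394.8 now. Country B offers 394.8 and keeps 1200 − 394.8 = 805.2.
Round 2 (country A proposes): country B can get 805.2 next round, worth 0.65 × 805.2 = 523.38 now, so country A offers 523.38, keeping 676.62.
So by rejecting in round 1, country A gets 676.62 next round, worth 0.94 × 676.62 = 636.0228 now.
Offer 620 < 636.0228, so country A rejects.

Reject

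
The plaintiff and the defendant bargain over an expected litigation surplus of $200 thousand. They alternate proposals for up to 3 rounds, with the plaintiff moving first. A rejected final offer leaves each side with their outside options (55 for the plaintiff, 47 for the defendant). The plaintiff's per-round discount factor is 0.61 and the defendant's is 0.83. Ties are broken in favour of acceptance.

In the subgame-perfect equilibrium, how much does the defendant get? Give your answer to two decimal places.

Round 3 (the plaintiff proposes): the defendant gets 47 if talks fail, so the plaintiff offers 47 and keeps 153.
Round 2 (the defendant proposes): the plaintiff can get 153 next round, worth 0.61 × 153 = 93.33 now. The defendant offers 93.33 and keeps 200 − 93.33 = 106.67.
Round 1 (the plaintiff proposes): the defendant can get 106.67 next round, worth 0.83 × 106.67 = 88.5361 now, so the plaintiff offers 88.5361, keeping 111.4639.

88.54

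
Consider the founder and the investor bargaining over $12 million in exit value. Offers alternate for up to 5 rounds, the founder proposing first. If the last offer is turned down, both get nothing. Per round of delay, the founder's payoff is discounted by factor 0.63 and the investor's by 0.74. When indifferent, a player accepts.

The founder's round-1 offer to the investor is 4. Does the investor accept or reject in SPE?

Reject

Round 5 (the founder proposes): rejection yields 0 for the investor; the founder offers 0 and keeps 12.
Round 4 (the investor proposes): the founder can get 12 next round, worth 0.63 × 12 = 7.56 now, so the investor offers 7.56, keeping 4.44.
Round 3 (the founder proposes): the investor can get 4.44 next round, worth 0.74 × 4.44 = 3.2856 now, so the founder offers 3.2856, keeping 8.7144.
Round 2 (the investor proposes): the founder can get 8.7144 next round, worth 0.63 × 8.7144 = 5.490072 now; the investor offers that and keeps 6.509928.
So by rejecting in round 1, the investor gets 6.509928 next round, worth 0.74 × 6.509928 = 4.81734672 now.
Offer 4 < 4.81734672, so the investor rejects.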